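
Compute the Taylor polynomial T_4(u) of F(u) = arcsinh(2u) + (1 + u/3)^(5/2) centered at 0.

Add the two expansions coefficient-wise.
F(0) = 1
F′(0) = 17/6
F′′(0) = 5/12
F′′′(0) = -571/72
F^(4)(0) = -5/432

-5*u^4/10368 - 571*u^3/432 + 5*u^2/24 + 17*u/6 + 1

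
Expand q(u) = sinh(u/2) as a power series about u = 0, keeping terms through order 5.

q(0) = 0
q′(0) = 1/2
q′′(0) = 0
q′′′(0) = 1/8
q^(4)(0) = 0
q^(5)(0) = 1/32

u^5/3840 + u^3/48 + u/2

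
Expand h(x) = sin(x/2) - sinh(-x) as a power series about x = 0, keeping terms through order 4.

Combine the two series term by term.
h(0) = 0
h′(0) = 3/2
h′′(0) = 0
h′′′(0) = 7/8
h^(4)(0) = 0

7*x^3/48 + 3*x/2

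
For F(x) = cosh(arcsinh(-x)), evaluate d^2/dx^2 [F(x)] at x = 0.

Substitute the inner expansion into the outer series and collect powers.
The coefficient of x^2 in the expansion is 1/2, so F′′(0) = 2! * (1/2) = 1.

1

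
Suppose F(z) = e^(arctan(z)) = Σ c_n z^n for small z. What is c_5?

1/24

Substitute the inner expansion into the outer series and collect powers.
F(0) = 1
F′(0) = 1
F′′(0) = 1
F′′′(0) = -1
F^(4)(0) = -7
F^(5)(0) = 5
So c_5 = F^(5)(0)/5! = 1/24.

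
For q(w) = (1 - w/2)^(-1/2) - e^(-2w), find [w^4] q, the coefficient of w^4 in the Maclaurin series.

Combine the two series term by term.
q(0) = 0
q′(0) = 9/4
q′′(0) = -61/16
q′′′(0) = 527/64
q^(4)(0) = -3991/256

-3991/6144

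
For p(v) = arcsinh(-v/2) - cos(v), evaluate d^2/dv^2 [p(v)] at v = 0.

Add the two expansions coefficient-wise.
From the series, [v^2] p = 1/2; multiply by 2! = 2 to get 1.

1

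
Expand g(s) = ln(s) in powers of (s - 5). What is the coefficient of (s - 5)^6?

-1/93750

g(5) = ln(5)
g′(5) = 1/5
g′′(5) = -1/25
g′′′(5) = 2/125
g^(4)(5) = -6/625
g^(5)(5) = 24/3125
g^(6)(5) = -24/3125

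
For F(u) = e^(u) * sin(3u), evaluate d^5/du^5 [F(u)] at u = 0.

Expand each factor separately, then convolve coefficients.
The coefficient of u^5 in the expansion is -1/10, so F^(5)(0) = 5! * (-1/10) = -12.

-12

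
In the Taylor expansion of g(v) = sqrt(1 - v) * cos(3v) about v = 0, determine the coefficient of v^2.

-37/8

Take the Cauchy product of the two expansions.
g(0) = 1
g′(0) = -1/2
g′′(0) = -37/4
Dividing each by k! gives the coefficients c_0, ..., c_2.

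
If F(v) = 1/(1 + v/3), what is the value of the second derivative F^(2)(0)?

2/9

Compute the successive derivatives at the expansion point and divide by k!.
The coefficient of v^2 in the expansion is 1/9, so F′′(0) = 2! * (1/9) = 2/9.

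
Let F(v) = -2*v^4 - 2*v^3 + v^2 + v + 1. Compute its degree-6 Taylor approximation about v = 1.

-2*(v - 1)^4 - 10*(v - 1)^3 - 17*(v - 1)^2 - 11*(v - 1) - 1

Use the known series and substitute for the argument.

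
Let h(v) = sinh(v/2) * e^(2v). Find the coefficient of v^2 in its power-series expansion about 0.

Expand each factor separately, then convolve coefficients.
h(0) = 0
h′(0) = 1/2
h′′(0) = 2
So c_2 = h′′(0)/2! = 1.

1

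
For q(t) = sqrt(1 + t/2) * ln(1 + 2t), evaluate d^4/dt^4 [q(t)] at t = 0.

Expand each factor separately, then convolve coefficients.
The coefficient of t^4 in the expansion is -625/192, so q^(4)(0) = 4! * (-625/192) = -625/8.

-625/8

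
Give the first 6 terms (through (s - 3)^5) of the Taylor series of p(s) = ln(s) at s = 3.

(s - 3)^5/1215 - (s - 3)^4/324 + (s - 3)^3/81 - (s - 3)^2/18 + (s - 3)/3 + ln(3)

p(3) = ln(3)
p′(3) = 1/3
p′′(3) = -1/9
p′′′(3) = 2/27
p^(4)(3) = -2/27
p^(5)(3) = 8/81
Dividing each by k! gives the coefficients c_0, ..., c_5.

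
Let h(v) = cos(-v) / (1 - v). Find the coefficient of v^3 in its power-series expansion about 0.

1/2

Multiply the numerator's expansion by the denominator's geometric series.
[v^0] = 1;  [v^1] = 1;  [v^2] = 1/2;  [v^3] = 1/2.
So c_3 = h′′′(0)/3! = 1/2.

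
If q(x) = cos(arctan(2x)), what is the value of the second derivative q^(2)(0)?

Let u equal the inner series; expand the outer function in u and truncate.
From the series, [x^2] q = -2; multiply by 2! = 2 to get -4.

-4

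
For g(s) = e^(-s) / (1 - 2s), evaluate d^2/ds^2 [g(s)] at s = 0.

5

Expand each factor separately, then convolve coefficients.
The coefficient of s^2 in the expansion is 5/2, so g′′(0) = 2! * (5/2) = 5.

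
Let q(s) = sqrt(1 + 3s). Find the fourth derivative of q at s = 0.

-1215/16

Apply the Taylor formula c_k = f^(k)(a)/k!.
From the series, [s^4] q = -405/128; multiply by 4! = 24 to get -1215/16.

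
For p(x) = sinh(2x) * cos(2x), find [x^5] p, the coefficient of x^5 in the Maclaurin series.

-16/15

Expand each factor separately, then convolve coefficients.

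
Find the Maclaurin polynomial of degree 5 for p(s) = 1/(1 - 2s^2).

4*s^4 + 2*s^2 + 1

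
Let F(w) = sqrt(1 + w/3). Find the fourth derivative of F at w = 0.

From the series, [w^4] F = -5/10368; multiply by 4! = 24 to get -5/432.

-5/432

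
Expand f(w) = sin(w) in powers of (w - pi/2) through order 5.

(w - pi/2)^4/24 - (w - pi/2)^2/2 + 1

Compute the successive derivatives at the expansion point and divide by k!.
f(pi/2) = 1
f′(pi/2) = 0
f′′(pi/2) = -1
f′′′(pi/2) = 0
f^(4)(pi/2) = 1
f^(5)(pi/2) = 0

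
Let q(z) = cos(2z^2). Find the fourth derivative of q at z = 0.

The coefficient of z^4 in the expansion is -2, so q^(4)(0) = 4! * (-2) = -48.

-48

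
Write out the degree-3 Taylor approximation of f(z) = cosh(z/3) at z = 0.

[z^0] = 1;  [z^1] = 0;  [z^2] = 1/18;  [z^3] = 0.

z^2/18 + 1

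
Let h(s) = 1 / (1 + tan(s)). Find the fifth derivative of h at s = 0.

-256

Expand as Σ (-1)^k u^k with u equal to the inner function's series.
The coefficient of s^5 in the expansion is -32/15, so h^(5)(0) = 5! * (-32/15) = -256.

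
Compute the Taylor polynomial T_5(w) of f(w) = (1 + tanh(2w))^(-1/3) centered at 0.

Substitute the inner expansion into the outer series and collect powers.

416*w^5/3645 - 16*w^4/243 - 40*w^3/81 + 8*w^2/9 - 2*w/3 + 1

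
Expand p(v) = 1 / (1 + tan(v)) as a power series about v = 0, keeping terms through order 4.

5*v^4/3 - 4*v^3/3 + v^2 - v + 1

Expand as Σ (-1)^k u^k with u equal to the inner function's series.
[v^0] = 1;  [v^1] = -1;  [v^2] = 1;  [v^3] = -4/3;  [v^4] = 5/3.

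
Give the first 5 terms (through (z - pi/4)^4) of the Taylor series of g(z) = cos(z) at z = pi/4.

Use the known series and substitute for the argument.
g(pi/4) = sqrt(2)/2
g′(pi/4) = -sqrt(2)/2
g′′(pi/4) = -sqrt(2)/2
g′′′(pi/4) = sqrt(2)/2
g^(4)(pi/4) = sqrt(2)/2
Then c_k = g^(k)(pi/4)/k! gives each Taylor coefficient.

sqrt(2)*(z - pi/4)^4/48 + sqrt(2)*(z - pi/4)^3/12 - sqrt(2)*(z - pi/4)^2/4 - sqrt(2)*(z - pi/4)/2 + sqrt(2)/2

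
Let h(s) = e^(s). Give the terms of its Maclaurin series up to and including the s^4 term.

s^4/24 + s^3/6 + s^2/2 + s + 1

h(0) = 1
h′(0) = 1
h′′(0) = 1
h′′′(0) = 1
h^(4)(0) = 1
Dividing each by k! gives the coefficients c_0, ..., c_4.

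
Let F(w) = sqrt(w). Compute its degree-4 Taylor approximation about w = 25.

F(25) = 5
F′(25) = 1/10
F′′(25) = -1/500
F′′′(25) = 3/25000
F^(4)(25) = -3/250000
Dividing each by k! gives the coefficients c_0, ..., c_4.

-(w - 25)^4/2000000 + (w - 25)^3/50000 - (w - 25)^2/1000 + (w - 25)/10 + 5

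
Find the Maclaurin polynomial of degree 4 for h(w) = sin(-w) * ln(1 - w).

w^4/6 + w^3/2 + w^2

Take the Cauchy product of the two expansions.
h(0) = 0
h′(0) = 0
h′′(0) = 2
h′′′(0) = 3
h^(4)(0) = 4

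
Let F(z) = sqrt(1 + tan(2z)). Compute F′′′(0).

11

Substitute the inner expansion into the outer series and collect powers.
The coefficient of z^3 in the expansion is 11/6, so F′′′(0) = 3! * (11/6) = 11.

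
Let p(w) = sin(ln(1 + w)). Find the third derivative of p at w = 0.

Let u equal the inner series; expand the outer function in u and truncate.
From the series, [w^3] p = 1/6; multiply by 3! = 6 to get 1.

1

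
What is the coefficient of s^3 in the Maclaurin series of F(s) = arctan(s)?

Compute the successive derivatives at the expansion point and divide by k!.
F(0) = 0
F′(0) = 1
F′′(0) = 0
F′′′(0) = -2
So c_3 = F′′′(0)/3! = -1/3.

-1/3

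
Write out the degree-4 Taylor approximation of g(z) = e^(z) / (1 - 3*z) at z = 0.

2713*z^4/24 + 113*z^3/3 + 25*z^2/2 + 4*z + 1

Use 1/(1 - r) = Σ r^k on the denominator, then take the Cauchy product.
g(0) = 1
g′(0) = 4
g′′(0) = 25
g′′′(0) = 226
g^(4)(0) = 2713
The Taylor polynomial is Σ g^(k)(0)/k! · z^k.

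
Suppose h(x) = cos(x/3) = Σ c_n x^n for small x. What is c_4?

1/1944

h(0) = 1
h′(0) = 0
h′′(0) = -1/9
h′′′(0) = 0
h^(4)(0) = 1/81
The Taylor polynomial is Σ h^(k)(0)/k! · x^k.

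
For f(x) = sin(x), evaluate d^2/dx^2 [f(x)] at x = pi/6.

From the series, [(x - pi/6)^2] f = -1/4; multiply by 2! = 2 to get -1/2.

-1/2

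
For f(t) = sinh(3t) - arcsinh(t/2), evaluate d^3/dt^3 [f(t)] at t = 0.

217/8

Add the two expansions coefficient-wise.
The coefficient of t^3 in the expansion is 217/48, so f′′′(0) = 3! * (217/48) = 217/8.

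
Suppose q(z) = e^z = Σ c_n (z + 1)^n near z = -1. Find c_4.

q(-1) = e^(-1)
q′(-1) = e^(-1)
q′′(-1) = e^(-1)
q′′′(-1) = e^(-1)
q^(4)(-1) = e^(-1)
The Taylor polynomial is Σ q^(k)(-1)/k! · (z + 1)^k.

e^(-1)/24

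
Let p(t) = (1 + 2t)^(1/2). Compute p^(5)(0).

The coefficient of t^5 in the expansion is 7/8, so p^(5)(0) = 5! * (7/8) = 105.

105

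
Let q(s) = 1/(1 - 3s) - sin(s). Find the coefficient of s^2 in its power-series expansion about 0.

Combine the two series term by term.
[s^0] = 1;  [s^1] = 2;  [s^2] = 9.
So c_2 = q′′(0)/2! = 9.

9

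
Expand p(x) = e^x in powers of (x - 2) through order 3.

(x - 2)^3*e^(2)/6 + (x - 2)^2*e^(2)/2 + (x - 2)*e^(2) + e^(2)

Use the known series and substitute for the argument.
[(x - 2)^0] = e^(2);  [(x - 2)^1] = e^(2);  [(x - 2)^2] = e^(2)/2;  [(x - 2)^3] = e^(2)/6.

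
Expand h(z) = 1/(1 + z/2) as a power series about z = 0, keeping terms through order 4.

z^4/16 - z^3/8 + z^2/4 - z/2 + 1

Use the known series and substitute for the argument.
h(0) = 1
h′(0) = -1/2
h′′(0) = 1/2
h′′′(0) = -3/4
h^(4)(0) = 3/2
Dividing each by k! gives the coefficients c_0, ..., c_4.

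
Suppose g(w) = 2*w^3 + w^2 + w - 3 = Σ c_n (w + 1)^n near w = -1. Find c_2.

-5

[(w + 1)^0] = -5;  [(w + 1)^1] = 5;  [(w + 1)^2] = -5.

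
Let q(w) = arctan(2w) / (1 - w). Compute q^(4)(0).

Use 1/(1 - r) = Σ r^k on the denominator, then take the Cauchy product.
From the series, [w^4] q = -2/3; multiply by 4! = 24 to get -16.

-16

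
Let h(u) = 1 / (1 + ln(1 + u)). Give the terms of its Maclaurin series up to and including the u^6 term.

3289*u^6/360 - 347*u^5/60 + 11*u^4/3 - 7*u^3/3 + 3*u^2/2 - u + 1

Use the geometric series for the reciprocal, then substitute.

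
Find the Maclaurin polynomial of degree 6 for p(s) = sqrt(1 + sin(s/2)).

Substitute the inner expansion into the outer series and collect powers.
p(0) = 1
p′(0) = 1/4
p′′(0) = -1/16
p′′′(0) = -1/64
p^(4)(0) = 1/256
p^(5)(0) = 1/1024
p^(6)(0) = -1/4096

-s^6/2949120 + s^5/122880 + s^4/6144 - s^3/384 - s^2/32 + s/4 + 1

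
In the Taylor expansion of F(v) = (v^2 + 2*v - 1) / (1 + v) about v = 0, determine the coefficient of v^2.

Multiply each power in the prefactor through the base expansion.
F(0) = -1
F′(0) = 3
F′′(0) = -4
So c_2 = F′′(0)/2! = -2.

-2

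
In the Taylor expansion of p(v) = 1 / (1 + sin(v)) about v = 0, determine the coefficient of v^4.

2/3

Expand as Σ (-1)^k u^k with u equal to the inner function's series.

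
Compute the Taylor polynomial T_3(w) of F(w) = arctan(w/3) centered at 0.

-w^3/81 + w/3

F(0) = 0
F′(0) = 1/3
F′′(0) = 0
F′′′(0) = -2/27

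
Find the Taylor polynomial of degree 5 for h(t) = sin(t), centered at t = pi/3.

(t - pi/3)^5/240 + sqrt(3)*(t - pi/3)^4/48 - (t - pi/3)^3/12 - sqrt(3)*(t - pi/3)^2/4 + (t - pi/3)/2 + sqrt(3)/2

Differentiate repeatedly and evaluate at the center.
[(t - pi/3)^0] = sqrt(3)/2;  [(t - pi/3)^1] = 1/2;  [(t - pi/3)^2] = -sqrt(3)/4;  [(t - pi/3)^3] = -1/12;  [(t - pi/3)^4] = sqrt(3)/48;  [(t - pi/3)^5] = 1/240.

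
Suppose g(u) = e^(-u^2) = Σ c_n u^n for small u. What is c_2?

g(0) = 1
g′(0) = 0
g′′(0) = -2
So c_2 = g′′(0)/2! = -1.

-1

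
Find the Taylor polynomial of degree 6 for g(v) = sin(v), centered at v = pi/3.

-sqrt(3)*(v - pi/3)^6/1440 + (v - pi/3)^5/240 + sqrt(3)*(v - pi/3)^4/48 - (v - pi/3)^3/12 - sqrt(3)*(v - pi/3)^2/4 + (v - pi/3)/2 + sqrt(3)/2

g(pi/3) = sqrt(3)/2
g′(pi/3) = 1/2
g′′(pi/3) = -sqrt(3)/2
g′′′(pi/3) = -1/2
g^(4)(pi/3) = sqrt(3)/2
g^(5)(pi/3) = 1/2
g^(6)(pi/3) = -sqrt(3)/2
The Taylor polynomial is Σ g^(k)(pi/3)/k! · (v - pi/3)^k.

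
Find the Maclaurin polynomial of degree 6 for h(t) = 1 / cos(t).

61*t^6/720 + 5*t^4/24 + t^2/2 + 1

Write the quotient as an unknown series and match coefficients against numerator = denominator · series.
h(0) = 1
h′(0) = 0
h′′(0) = 1
h′′′(0) = 0
h^(4)(0) = 5
h^(5)(0) = 0
h^(6)(0) = 61
The Taylor polynomial is Σ h^(k)(0)/k! · t^k.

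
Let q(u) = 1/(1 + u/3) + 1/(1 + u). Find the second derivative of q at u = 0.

20/9

Expand each term separately and add.
From the series, [u^2] q = 10/9; multiply by 2! = 2 to get 20/9.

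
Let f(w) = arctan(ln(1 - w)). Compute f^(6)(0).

-30

Plug the Maclaurin series of the inner function into that of the outer and collect terms.
The coefficient of w^6 in the expansion is -1/24, so f^(6)(0) = 6! * (-1/24) = -30.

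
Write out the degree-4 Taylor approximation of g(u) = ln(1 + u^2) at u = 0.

g(0) = 0
g′(0) = 0
g′′(0) = 2
g′′′(0) = 0
g^(4)(0) = -12

-u^4/2 + u^2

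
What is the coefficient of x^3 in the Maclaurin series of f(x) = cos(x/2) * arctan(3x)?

Write out both Maclaurin series and multiply, keeping only the needed powers.
[x^0] = 0;  [x^1] = 3;  [x^2] = 0;  [x^3] = -75/8.

-75/8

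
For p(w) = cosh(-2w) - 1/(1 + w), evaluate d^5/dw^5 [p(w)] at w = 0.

Expand each term separately and add.
The coefficient of w^5 in the expansion is 1, so p^(5)(0) = 5! * (1) = 120.

120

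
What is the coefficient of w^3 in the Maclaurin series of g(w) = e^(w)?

g(0) = 1
g′(0) = 1
g′′(0) = 1
g′′′(0) = 1
So c_3 = g′′′(0)/3! = 1/6.

1/6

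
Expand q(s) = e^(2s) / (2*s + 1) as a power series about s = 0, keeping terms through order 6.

Use 1/(1 - r) = Σ r^k on the denominator, then take the Cauchy product.
q(0) = 1
q′(0) = 0
q′′(0) = 4
q′′′(0) = -16
q^(4)(0) = 144
q^(5)(0) = -1408
q^(6)(0) = 16960

212*s^6/9 - 176*s^5/15 + 6*s^4 - 8*s^3/3 + 2*s^2 + 1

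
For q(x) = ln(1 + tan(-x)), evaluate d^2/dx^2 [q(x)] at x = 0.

-1

Compose series: expand the inner function first, then feed it into the outer expansion.
From the series, [x^2] q = -1/2; multiply by 2! = 2 to get -1.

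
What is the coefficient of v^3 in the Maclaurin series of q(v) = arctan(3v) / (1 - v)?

-6

Expand each factor separately, then convolve coefficients.
[v^0] = 0;  [v^1] = 3;  [v^2] = 3;  [v^3] = -6.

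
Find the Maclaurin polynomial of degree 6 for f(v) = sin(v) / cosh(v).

Invert the denominator's series and multiply.
f(0) = 0
f′(0) = 1
f′′(0) = 0
f′′′(0) = -4
f^(4)(0) = 0
f^(5)(0) = 36
f^(6)(0) = 0
Then c_k = f^(k)(0)/k! gives each Taylor coefficient.

3*v^5/10 - 2*v^3/3 + v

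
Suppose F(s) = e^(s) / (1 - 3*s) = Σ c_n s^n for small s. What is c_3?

113/3

Use 1/(1 - r) = Σ r^k on the denominator, then take the Cauchy product.
[s^0] = 1;  [s^1] = 4;  [s^2] = 25/2;  [s^3] = 113/3.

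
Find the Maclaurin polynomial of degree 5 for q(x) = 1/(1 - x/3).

x^5/243 + x^4/81 + x^3/27 + x^2/9 + x/3 + 1

Differentiate repeatedly and evaluate at the center.
[x^0] = 1;  [x^1] = 1/3;  [x^2] = 1/9;  [x^3] = 1/27;  [x^4] = 1/81;  [x^5] = 1/243.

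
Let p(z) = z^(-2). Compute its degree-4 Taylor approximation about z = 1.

p(1) = 1
p′(1) = -2
p′′(1) = 6
p′′′(1) = -24
p^(4)(1) = 120
Dividing each by k! gives the coefficients c_0, ..., c_4.

5*(z - 1)^4 - 4*(z - 1)^3 + 3*(z - 1)^2 - 2*(z - 1) + 1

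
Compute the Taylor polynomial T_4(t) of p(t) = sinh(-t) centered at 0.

-t^3/6 - t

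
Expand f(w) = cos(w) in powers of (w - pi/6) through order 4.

sqrt(3)*(w - pi/6)^4/48 + (w - pi/6)^3/12 - sqrt(3)*(w - pi/6)^2/4 - (w - pi/6)/2 + sqrt(3)/2

Compute the successive derivatives at the expansion point and divide by k!.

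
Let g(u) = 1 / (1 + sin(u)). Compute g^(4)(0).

16

Expand as Σ (-1)^k u^k with u equal to the inner function's series.
From the series, [u^4] g = 2/3; multiply by 4! = 24 to get 16.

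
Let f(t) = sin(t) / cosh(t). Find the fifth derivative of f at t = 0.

36

Divide the numerator series by the denominator series (power-series long division).
The coefficient of t^5 in the expansion is 3/10, so f^(5)(0) = 5! * (3/10) = 36.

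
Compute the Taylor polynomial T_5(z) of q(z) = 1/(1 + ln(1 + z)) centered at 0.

-347*z^5/60 + 11*z^4/3 - 7*z^3/3 + 3*z^2/2 - z + 1

Let u equal the inner series; expand the outer function in u and truncate.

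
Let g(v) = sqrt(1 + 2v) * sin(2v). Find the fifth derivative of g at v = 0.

Multiply the two series term by term and collect like powers.
The coefficient of v^5 in the expansion is -19/60, so g^(5)(0) = 5! * (-19/60) = -38.

-38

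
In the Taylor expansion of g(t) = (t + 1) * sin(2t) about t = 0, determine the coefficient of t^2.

2

Distribute the polynomial across the series and collect like powers.
So c_2 = g′′(0)/2! = 2.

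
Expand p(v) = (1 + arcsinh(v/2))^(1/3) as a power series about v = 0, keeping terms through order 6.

Let u equal the inner series; expand the outer function in u and truncate.
p(0) = 1
p′(0) = 1/6
p′′(0) = -1/18
p′′′(0) = 1/216
p^(4)(0) = -1/162
p^(5)(0) = 709/7776
p^(6)(0) = -259/1458

-259*v^6/1049760 + 709*v^5/933120 - v^4/3888 + v^3/1296 - v^2/36 + v/6 + 1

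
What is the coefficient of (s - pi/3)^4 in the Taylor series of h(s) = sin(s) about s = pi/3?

sqrt(3)/48

Differentiate repeatedly and evaluate at the center.
h(pi/3) = sqrt(3)/2
h′(pi/3) = 1/2
h′′(pi/3) = -sqrt(3)/2
h′′′(pi/3) = -1/2
h^(4)(pi/3) = sqrt(3)/2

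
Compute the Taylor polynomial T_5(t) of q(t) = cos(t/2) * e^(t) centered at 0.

Multiply the two series term by term and collect like powers.
q(0) = 1
q′(0) = 1
q′′(0) = 3/4
q′′′(0) = 1/4
q^(4)(0) = -7/16
q^(5)(0) = -19/16
Then c_k = q^(k)(0)/k! gives each Taylor coefficient.

-19*t^5/1920 - 7*t^4/384 + t^3/24 + 3*t^2/8 + t + 1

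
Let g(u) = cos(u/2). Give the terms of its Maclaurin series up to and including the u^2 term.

[u^0] = 1;  [u^1] = 0;  [u^2] = -1/8.

1 - u^2/8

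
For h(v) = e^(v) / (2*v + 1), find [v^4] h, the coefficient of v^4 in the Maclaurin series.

233/24

Multiply the numerator's expansion by the denominator's geometric series.
h(0) = 1
h′(0) = -1
h′′(0) = 5
h′′′(0) = -29
h^(4)(0) = 233
So c_4 = h^(4)(0)/4! = 233/24.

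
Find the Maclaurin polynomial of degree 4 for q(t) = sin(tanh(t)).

-t^3/2 + t

Let u equal the inner series; expand the outer function in u and truncate.
[t^0] = 0;  [t^1] = 1;  [t^2] = 0;  [t^3] = -1/2;  [t^4] = 0.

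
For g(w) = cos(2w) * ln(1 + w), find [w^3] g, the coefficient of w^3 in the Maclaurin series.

-5/3

Write out both Maclaurin series and multiply, keeping only the needed powers.
g(0) = 0
g′(0) = 1
g′′(0) = -1
g′′′(0) = -10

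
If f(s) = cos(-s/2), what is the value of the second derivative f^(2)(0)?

-1/4

From the series, [s^2] f = -1/8; multiply by 2! = 2 to get -1/4.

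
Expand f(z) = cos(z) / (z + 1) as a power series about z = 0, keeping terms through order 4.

Multiply the numerator's expansion by the denominator's geometric series.
[z^0] = 1;  [z^1] = -1;  [z^2] = 1/2;  [z^3] = -1/2;  [z^4] = 13/24.

13*z^4/24 - z^3/2 + z^2/2 - z + 1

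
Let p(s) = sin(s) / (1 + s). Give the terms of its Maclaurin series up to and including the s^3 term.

5*s^3/6 - s^2 + s

Take the Cauchy product of the two expansions.
p(0) = 0
p′(0) = 1
p′′(0) = -2
p′′′(0) = 5
Then c_k = p^(k)(0)/k! gives each Taylor coefficient.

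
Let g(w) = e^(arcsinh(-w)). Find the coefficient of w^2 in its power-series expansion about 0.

1/2

Let u equal the inner series; expand the outer function in u and truncate.
g(0) = 1
g′(0) = -1
g′′(0) = 1
The Taylor polynomial is Σ g^(k)(0)/k! · w^k.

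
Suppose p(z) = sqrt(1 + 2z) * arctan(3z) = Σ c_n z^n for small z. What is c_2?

Expand each factor separately, then convolve coefficients.
p(0) = 0
p′(0) = 3
p′′(0) = 6

3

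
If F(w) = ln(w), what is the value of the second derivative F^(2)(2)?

-1/4

From the series, [(w - 2)^2] F = -1/8; multiply by 2! = 2 to get -1/4.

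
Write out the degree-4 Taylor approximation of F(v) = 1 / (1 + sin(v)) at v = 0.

2*v^4/3 - 5*v^3/6 + v^2 - v + 1

Write 1/(1+u) = 1 - u + u^2 - u^3 + ... and substitute the series for u.
F(0) = 1
F′(0) = -1
F′′(0) = 2
F′′′(0) = -5
F^(4)(0) = 16
Dividing each by k! gives the coefficients c_0, ..., c_4.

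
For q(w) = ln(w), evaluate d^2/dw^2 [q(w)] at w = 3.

-1/9

The coefficient of (w - 3)^2 in the expansion is -1/18, so q′′(3) = 2! * (-1/18) = -1/9.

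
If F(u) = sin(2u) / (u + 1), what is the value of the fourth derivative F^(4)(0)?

-16

Expand 1/(denominator) as a geometric series and multiply by the numerator's series.
The coefficient of u^4 in the expansion is -2/3, so F^(4)(0) = 4! * (-2/3) = -16.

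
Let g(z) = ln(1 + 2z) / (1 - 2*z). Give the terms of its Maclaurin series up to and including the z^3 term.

20*z^3/3 + 2*z^2 + 2*z

Multiply the numerator's expansion by the denominator's geometric series.
g(0) = 0
g′(0) = 2
g′′(0) = 4
g′′′(0) = 40
The Taylor polynomial is Σ g^(k)(0)/k! · z^k.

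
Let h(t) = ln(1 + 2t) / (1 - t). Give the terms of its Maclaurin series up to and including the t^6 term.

Use 1/(1 - r) = Σ r^k on the denominator, then take the Cauchy product.
h(0) = 0
h′(0) = 2
h′′(0) = 0
h′′′(0) = 16
h^(4)(0) = -32
h^(5)(0) = 608
h^(6)(0) = -4032

-28*t^6/5 + 76*t^5/15 - 4*t^4/3 + 8*t^3/3 + 2*t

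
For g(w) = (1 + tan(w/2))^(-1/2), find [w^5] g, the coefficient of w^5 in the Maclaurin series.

Let u equal the inner series; expand the outer function in u and truncate.
g(0) = 1
g′(0) = -1/4
g′′(0) = 3/16
g′′′(0) = -23/64
g^(4)(0) = 201/256
g^(5)(0) = -2401/1024

-2401/122880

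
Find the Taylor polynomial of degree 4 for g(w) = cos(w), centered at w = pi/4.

g(pi/4) = sqrt(2)/2
g′(pi/4) = -sqrt(2)/2
g′′(pi/4) = -sqrt(2)/2
g′′′(pi/4) = sqrt(2)/2
g^(4)(pi/4) = sqrt(2)/2

sqrt(2)*(w - pi/4)^4/48 + sqrt(2)*(w - pi/4)^3/12 - sqrt(2)*(w - pi/4)^2/4 - sqrt(2)*(w - pi/4)/2 + sqrt(2)/2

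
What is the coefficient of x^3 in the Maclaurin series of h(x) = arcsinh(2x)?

Differentiate repeatedly and evaluate at the center.
h(0) = 0
h′(0) = 2
h′′(0) = 0
h′′′(0) = -8

-4/3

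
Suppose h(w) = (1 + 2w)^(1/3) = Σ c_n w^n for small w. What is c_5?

704/729

[w^0] = 1;  [w^1] = 2/3;  [w^2] = -4/9;  [w^3] = 40/81;  [w^4] = -160/243;  [w^5] = 704/729.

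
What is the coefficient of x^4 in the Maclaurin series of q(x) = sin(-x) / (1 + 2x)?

Expand each factor separately, then convolve coefficients.
q(0) = 0
q′(0) = -1
q′′(0) = 4
q′′′(0) = -23
q^(4)(0) = 184

23/3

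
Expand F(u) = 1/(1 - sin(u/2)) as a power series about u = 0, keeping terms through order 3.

5*u^3/48 + u^2/4 + u/2 + 1

Substitute the inner expansion into the outer series and collect powers.
F(0) = 1
F′(0) = 1/2
F′′(0) = 1/2
F′′′(0) = 5/8
Then c_k = F^(k)(0)/k! gives each Taylor coefficient.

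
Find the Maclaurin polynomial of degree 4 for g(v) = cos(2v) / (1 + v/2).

Take the Cauchy product of the two expansions.
g(0) = 1
g′(0) = -1/2
g′′(0) = -7/2
g′′′(0) = 21/4
g^(4)(0) = 11/2
Dividing each by k! gives the coefficients c_0, ..., c_4.

11*v^4/48 + 7*v^3/8 - 7*v^2/4 - v/2 + 1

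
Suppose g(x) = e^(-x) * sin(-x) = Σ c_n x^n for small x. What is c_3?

-1/3

Expand each factor separately, then convolve coefficients.
g(0) = 0
g′(0) = -1
g′′(0) = 2
g′′′(0) = -2
The Taylor polynomial is Σ g^(k)(0)/k! · x^k.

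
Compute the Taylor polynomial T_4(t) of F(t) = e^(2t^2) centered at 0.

F(0) = 1
F′(0) = 0
F′′(0) = 4
F′′′(0) = 0
F^(4)(0) = 48
The Taylor polynomial is Σ F^(k)(0)/k! · t^k.

2*t^4 + 2*t^2 + 1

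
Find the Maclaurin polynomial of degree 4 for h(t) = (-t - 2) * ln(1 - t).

Multiply each power in the prefactor through the base expansion.
h(0) = 0
h′(0) = 2
h′′(0) = 4
h′′′(0) = 7
h^(4)(0) = 20

5*t^4/6 + 7*t^3/6 + 2*t^2 + 2*t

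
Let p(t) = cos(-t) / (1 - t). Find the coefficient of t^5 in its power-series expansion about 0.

13/24

Multiply the numerator's expansion by the denominator's geometric series.
p(0) = 1
p′(0) = 1
p′′(0) = 1
p′′′(0) = 3
p^(4)(0) = 13
p^(5)(0) = 65
So c_5 = p^(5)(0)/5! = 13/24.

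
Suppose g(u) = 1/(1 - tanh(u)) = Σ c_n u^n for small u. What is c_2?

1

Let u equal the inner series; expand the outer function in u and truncate.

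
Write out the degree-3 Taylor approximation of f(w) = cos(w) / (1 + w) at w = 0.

Expand each factor separately, then convolve coefficients.
f(0) = 1
f′(0) = -1
f′′(0) = 1
f′′′(0) = -3

-w^3/2 + w^2/2 - w + 1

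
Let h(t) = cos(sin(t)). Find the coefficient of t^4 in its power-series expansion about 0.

5/24

Substitute the inner expansion into the outer series and collect powers.
h(0) = 1
h′(0) = 0
h′′(0) = -1
h′′′(0) = 0
h^(4)(0) = 5
Then c_k = h^(k)(0)/k! gives each Taylor coefficient.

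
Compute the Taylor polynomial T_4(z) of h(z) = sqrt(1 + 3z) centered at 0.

-405*z^4/128 + 27*z^3/16 - 9*z^2/8 + 3*z/2 + 1

h(0) = 1
h′(0) = 3/2
h′′(0) = -9/4
h′′′(0) = 81/8
h^(4)(0) = -1215/16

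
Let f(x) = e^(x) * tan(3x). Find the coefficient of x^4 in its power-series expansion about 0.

19/2

Take the Cauchy product of the two expansions.
[x^0] = 0;  [x^1] = 3;  [x^2] = 3;  [x^3] = 21/2;  [x^4] = 19/2.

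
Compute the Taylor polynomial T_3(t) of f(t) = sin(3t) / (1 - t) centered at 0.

-3*t^3/2 + 3*t^2 + 3*t

Expand each factor separately, then convolve coefficients.
f(0) = 0
f′(0) = 3
f′′(0) = 6
f′′′(0) = -9
Then c_k = f^(k)(0)/k! gives each Taylor coefficient.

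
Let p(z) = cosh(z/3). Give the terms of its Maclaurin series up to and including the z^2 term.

p(0) = 1
p′(0) = 0
p′′(0) = 1/9

z^2/18 + 1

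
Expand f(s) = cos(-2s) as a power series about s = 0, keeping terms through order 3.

1 - 2*s^2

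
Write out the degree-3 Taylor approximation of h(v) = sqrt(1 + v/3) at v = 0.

Compute the successive derivatives at the expansion point and divide by k!.
h(0) = 1
h′(0) = 1/6
h′′(0) = -1/36
h′′′(0) = 1/72
The Taylor polynomial is Σ h^(k)(0)/k! · v^k.

v^3/432 - v^2/72 + v/6 + 1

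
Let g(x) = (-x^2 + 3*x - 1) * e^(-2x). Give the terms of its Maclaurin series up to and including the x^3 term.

Shift and add copies of the series according to the polynomial's terms.
g(0) = -1
g′(0) = 5
g′′(0) = -18
g′′′(0) = 56

28*x^3/3 - 9*x^2 + 5*x - 1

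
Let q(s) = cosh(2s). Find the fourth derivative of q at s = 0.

The coefficient of s^4 in the expansion is 2/3, so q^(4)(0) = 4! * (2/3) = 16.

16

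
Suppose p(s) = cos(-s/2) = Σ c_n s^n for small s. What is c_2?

-1/8

[s^0] = 1;  [s^1] = 0;  [s^2] = -1/8.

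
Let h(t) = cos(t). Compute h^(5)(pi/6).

-1/2

The coefficient of (t - pi/6)^5 in the expansion is -1/240, so h^(5)(pi/6) = 5! * (-1/240) = -1/2.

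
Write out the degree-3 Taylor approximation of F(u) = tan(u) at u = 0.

Compute the successive derivatives at the expansion point and divide by k!.
[u^0] = 0;  [u^1] = 1;  [u^2] = 0;  [u^3] = 1/3.

u^3/3 + u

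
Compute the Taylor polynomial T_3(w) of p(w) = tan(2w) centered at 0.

8*w^3/3 + 2*w

p(0) = 0
p′(0) = 2
p′′(0) = 0
p′′′(0) = 16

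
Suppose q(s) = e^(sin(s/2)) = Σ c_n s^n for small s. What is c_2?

Plug the Maclaurin series of the inner function into that of the outer and collect terms.

1/8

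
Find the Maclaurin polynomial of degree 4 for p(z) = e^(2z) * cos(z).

-7*z^4/24 + z^3/3 + 3*z^2/2 + 2*z + 1

Multiply the two series term by term and collect like powers.
p(0) = 1
p′(0) = 2
p′′(0) = 3
p′′′(0) = 2
p^(4)(0) = -7
Then c_k = p^(k)(0)/k! gives each Taylor coefficient.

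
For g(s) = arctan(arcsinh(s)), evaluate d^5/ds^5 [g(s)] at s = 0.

Substitute the inner expansion into the outer series and collect powers.
From the series, [s^5] g = 53/120; multiply by 5! = 120 to get 53.

53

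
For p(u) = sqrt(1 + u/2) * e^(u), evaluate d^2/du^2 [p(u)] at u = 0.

23/16

Expand each factor separately, then convolve coefficients.
From the series, [u^2] p = 23/32; multiply by 2! = 2 to get 23/16.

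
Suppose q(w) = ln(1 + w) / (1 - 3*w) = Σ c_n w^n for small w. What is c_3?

47/6

Expand 1/(denominator) as a geometric series and multiply by the numerator's series.
q(0) = 0
q′(0) = 1
q′′(0) = 5
q′′′(0) = 47
So c_3 = q′′′(0)/3! = 47/6.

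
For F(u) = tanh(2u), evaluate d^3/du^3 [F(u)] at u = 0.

-16

The coefficient of u^3 in the expansion is -8/3, so F′′′(0) = 3! * (-8/3) = -16.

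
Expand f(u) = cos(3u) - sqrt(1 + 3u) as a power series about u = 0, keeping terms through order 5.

-1701*u^5/256 + 837*u^4/128 - 27*u^3/16 - 27*u^2/8 - 3*u/2

Add the two expansions coefficient-wise.
f(0) = 0
f′(0) = -3/2
f′′(0) = -27/4
f′′′(0) = -81/8
f^(4)(0) = 2511/16
f^(5)(0) = -25515/32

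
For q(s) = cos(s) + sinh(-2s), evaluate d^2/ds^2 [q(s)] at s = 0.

-1

Expand each term separately and add.
From the series, [s^2] q = -1/2; multiply by 2! = 2 to get -1.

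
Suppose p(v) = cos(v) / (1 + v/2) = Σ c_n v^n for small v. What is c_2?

-1/4

Multiply the two series term by term and collect like powers.
p(0) = 1
p′(0) = -1/2
p′′(0) = -1/2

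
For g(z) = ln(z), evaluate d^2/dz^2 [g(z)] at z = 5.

From the series, [(z - 5)^2] g = -1/50; multiply by 2! = 2 to get -1/25.

-1/25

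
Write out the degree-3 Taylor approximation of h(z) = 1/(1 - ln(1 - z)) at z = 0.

Compose series: expand the inner function first, then feed it into the outer expansion.

-z^3/3 + z^2/2 - z + 1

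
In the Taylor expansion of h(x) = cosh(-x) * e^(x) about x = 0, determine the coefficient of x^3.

Write out both Maclaurin series and multiply, keeping only the needed powers.
h(0) = 1
h′(0) = 1
h′′(0) = 2
h′′′(0) = 4
So c_3 = h′′′(0)/3! = 2/3.

2/3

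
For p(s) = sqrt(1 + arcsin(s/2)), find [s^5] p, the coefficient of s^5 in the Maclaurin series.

123/40960

Compose series: expand the inner function first, then feed it into the outer expansion.
p(0) = 1
p′(0) = 1/4
p′′(0) = -1/16
p′′′(0) = 7/64
p^(4)(0) = -31/256
p^(5)(0) = 369/1024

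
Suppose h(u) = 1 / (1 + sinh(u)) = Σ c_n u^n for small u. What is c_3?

-7/6

Expand as Σ (-1)^k u^k with u equal to the inner function's series.
h(0) = 1
h′(0) = -1
h′′(0) = 2
h′′′(0) = -7
So c_3 = h′′′(0)/3! = -7/6.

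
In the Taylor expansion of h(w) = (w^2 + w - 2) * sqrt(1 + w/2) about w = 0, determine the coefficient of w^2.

21/16

Shift and add copies of the series according to the polynomial's terms.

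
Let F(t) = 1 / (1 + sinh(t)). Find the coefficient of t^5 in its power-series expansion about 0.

Use the geometric series for the reciprocal, then substitute.
F(0) = 1
F′(0) = -1
F′′(0) = 2
F′′′(0) = -7
F^(4)(0) = 32
F^(5)(0) = -181

-181/120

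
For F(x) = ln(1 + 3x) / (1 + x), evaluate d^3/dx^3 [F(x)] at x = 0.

99

Expand each factor separately, then convolve coefficients.
From the series, [x^3] F = 33/2; multiply by 3! = 6 to get 99.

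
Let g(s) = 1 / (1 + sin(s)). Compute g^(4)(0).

Write 1/(1+u) = 1 - u + u^2 - u^3 + ... and substitute the series for u.
The coefficient of s^4 in the expansion is 2/3, so g^(4)(0) = 4! * (2/3) = 16.

16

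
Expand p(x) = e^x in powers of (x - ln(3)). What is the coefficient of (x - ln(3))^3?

1/2

p(ln(3)) = 3
p′(ln(3)) = 3
p′′(ln(3)) = 3
p′′′(ln(3)) = 3
So c_3 = p′′′(ln(3))/3! = 1/2.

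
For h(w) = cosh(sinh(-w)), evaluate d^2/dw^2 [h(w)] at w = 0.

1

Let u equal the inner series; expand the outer function in u and truncate.
The coefficient of w^2 in the expansion is 1/2, so h′′(0) = 2! * (1/2) = 1.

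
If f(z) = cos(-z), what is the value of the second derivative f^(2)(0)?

-1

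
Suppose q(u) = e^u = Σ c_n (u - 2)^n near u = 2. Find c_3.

e^(2)/6

q(2) = e^(2)
q′(2) = e^(2)
q′′(2) = e^(2)
q′′′(2) = e^(2)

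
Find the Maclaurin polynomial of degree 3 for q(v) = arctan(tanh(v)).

-2*v^3/3 + v

Let u equal the inner series; expand the outer function in u and truncate.
q(0) = 0
q′(0) = 1
q′′(0) = 0
q′′′(0) = -4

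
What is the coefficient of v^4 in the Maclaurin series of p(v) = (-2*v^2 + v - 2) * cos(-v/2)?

Shift and add copies of the series according to the polynomial's terms.
p(0) = -2
p′(0) = 1
p′′(0) = -7/2
p′′′(0) = -3/4
p^(4)(0) = 47/8

47/192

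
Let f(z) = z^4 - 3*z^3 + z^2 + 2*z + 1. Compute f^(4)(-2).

The coefficient of (z + 2)^4 in the expansion is 1, so f^(4)(-2) = 4! * (1) = 24.

24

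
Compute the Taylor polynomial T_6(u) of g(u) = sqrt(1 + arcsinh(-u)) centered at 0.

Substitute the inner expansion into the outer series and collect powers.
g(0) = 1
g′(0) = -1/2
g′′(0) = -1/4
g′′′(0) = 1/8
g^(4)(0) = 1/16
g^(5)(0) = -129/32
g^(6)(0) = -769/64
Then c_k = g^(k)(0)/k! gives each Taylor coefficient.

-769*u^6/46080 - 43*u^5/1280 + u^4/384 + u^3/48 - u^2/8 - u/2 + 1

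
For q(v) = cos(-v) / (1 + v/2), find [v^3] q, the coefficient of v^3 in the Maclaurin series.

1/8

Multiply the two series term by term and collect like powers.
[v^0] = 1;  [v^1] = -1/2;  [v^2] = -1/4;  [v^3] = 1/8.
So c_3 = q′′′(0)/3! = 1/8.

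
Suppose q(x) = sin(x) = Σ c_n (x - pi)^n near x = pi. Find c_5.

-1/120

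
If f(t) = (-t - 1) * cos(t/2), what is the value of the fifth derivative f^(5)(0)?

Shift and add copies of the series according to the polynomial's terms.
From the series, [t^5] f = -1/384; multiply by 5! = 120 to get -5/16.

-5/16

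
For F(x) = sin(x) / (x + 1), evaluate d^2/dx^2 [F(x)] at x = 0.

-2

Multiply the numerator's expansion by the denominator's geometric series.
From the series, [x^2] F = -1; multiply by 2! = 2 to get -2.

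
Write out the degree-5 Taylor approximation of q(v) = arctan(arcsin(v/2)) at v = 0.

Substitute the inner expansion into the outer series and collect powers.
q(0) = 0
q′(0) = 1/2
q′′(0) = 0
q′′′(0) = -1/8
q^(4)(0) = 0
q^(5)(0) = 13/32

13*v^5/3840 - v^3/48 + v/2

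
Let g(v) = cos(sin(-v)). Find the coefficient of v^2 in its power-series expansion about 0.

Compose series: expand the inner function first, then feed it into the outer expansion.
g(0) = 1
g′(0) = 0
g′′(0) = -1

-1/2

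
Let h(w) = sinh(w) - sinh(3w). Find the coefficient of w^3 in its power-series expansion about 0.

Expand each term separately and add.
[w^0] = 0;  [w^1] = -2;  [w^2] = 0;  [w^3] = -13/3.
So c_3 = h′′′(0)/3! = -13/3.

-13/3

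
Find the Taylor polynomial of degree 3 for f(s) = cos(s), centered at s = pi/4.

Apply the Taylor formula c_k = f^(k)(a)/k!.
f(pi/4) = sqrt(2)/2
f′(pi/4) = -sqrt(2)/2
f′′(pi/4) = -sqrt(2)/2
f′′′(pi/4) = sqrt(2)/2
The Taylor polynomial is Σ f^(k)(pi/4)/k! · (s - pi/4)^k.

sqrt(2)*(s - pi/4)^3/12 - sqrt(2)*(s - pi/4)^2/4 - sqrt(2)*(s - pi/4)/2 + sqrt(2)/2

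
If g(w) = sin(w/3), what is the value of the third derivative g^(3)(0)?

The coefficient of w^3 in the expansion is -1/162, so g′′′(0) = 3! * (-1/162) = -1/27.

-1/27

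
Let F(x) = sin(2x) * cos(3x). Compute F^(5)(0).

Multiply the two series term by term and collect like powers.
The coefficient of x^5 in the expansion is 781/60, so F^(5)(0) = 5! * (781/60) = 1562.

1562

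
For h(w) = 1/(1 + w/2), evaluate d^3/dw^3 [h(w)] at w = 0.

-3/4

The coefficient of w^3 in the expansion is -1/8, so h′′′(0) = 3! * (-1/8) = -3/4.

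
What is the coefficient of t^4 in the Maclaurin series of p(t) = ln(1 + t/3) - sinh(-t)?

Combine the two series term by term.
[t^0] = 0;  [t^1] = 4/3;  [t^2] = -1/18;  [t^3] = 29/162;  [t^4] = -1/324.

-1/324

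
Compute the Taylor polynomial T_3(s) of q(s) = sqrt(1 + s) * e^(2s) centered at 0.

Multiply the two series term by term and collect like powers.
[s^0] = 1;  [s^1] = 5/2;  [s^2] = 23/8;  [s^3] = 103/48.

103*s^3/48 + 23*s^2/8 + 5*s/2 + 1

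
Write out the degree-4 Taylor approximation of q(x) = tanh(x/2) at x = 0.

Differentiate repeatedly and evaluate at the center.
q(0) = 0
q′(0) = 1/2
q′′(0) = 0
q′′′(0) = -1/4
q^(4)(0) = 0

-x^3/24 + x/2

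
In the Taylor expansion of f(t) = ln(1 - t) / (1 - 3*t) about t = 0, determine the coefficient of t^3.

Multiply the numerator's expansion by the denominator's geometric series.
f(0) = 0
f′(0) = -1
f′′(0) = -7
f′′′(0) = -65
So c_3 = f′′′(0)/3! = -65/6.

-65/6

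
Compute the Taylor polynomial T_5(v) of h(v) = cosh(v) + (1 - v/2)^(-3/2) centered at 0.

693*v^5/8192 + 1201*v^4/6144 + 35*v^3/128 + 31*v^2/32 + 3*v/4 + 2

Expand each term separately and add.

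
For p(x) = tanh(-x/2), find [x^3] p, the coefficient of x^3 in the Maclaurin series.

1/24

c_3 = p′′′(0)/3! = 1/24.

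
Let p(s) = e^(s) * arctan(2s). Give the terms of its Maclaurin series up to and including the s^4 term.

-7*s^4/3 - 5*s^3/3 + 2*s^2 + 2*s

Expand each factor separately, then convolve coefficients.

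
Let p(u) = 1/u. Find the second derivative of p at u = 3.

The coefficient of (u - 3)^2 in the expansion is 1/27, so p′′(3) = 2! * (1/27) = 2/27.

2/27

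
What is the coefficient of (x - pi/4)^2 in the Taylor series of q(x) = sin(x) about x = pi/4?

-sqrt(2)/4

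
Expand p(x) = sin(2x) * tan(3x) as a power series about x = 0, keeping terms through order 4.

Write out both Maclaurin series and multiply, keeping only the needed powers.

14*x^4 + 6*x^2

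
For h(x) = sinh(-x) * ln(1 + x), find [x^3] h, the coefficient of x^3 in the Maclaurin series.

1/2

Take the Cauchy product of the two expansions.
h(0) = 0
h′(0) = 0
h′′(0) = -2
h′′′(0) = 3
So c_3 = h′′′(0)/3! = 1/2.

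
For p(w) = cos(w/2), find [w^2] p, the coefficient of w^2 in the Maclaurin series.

Use the known series and substitute for the argument.
[w^0] = 1;  [w^1] = 0;  [w^2] = -1/8.
So c_2 = p′′(0)/2! = -1/8.

-1/8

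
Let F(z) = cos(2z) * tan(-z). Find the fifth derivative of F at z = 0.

Write out both Maclaurin series and multiply, keeping only the needed powers.
From the series, [z^5] F = -2/15; multiply by 5! = 120 to get -16.

-16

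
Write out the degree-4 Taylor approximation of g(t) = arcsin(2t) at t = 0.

4*t^3/3 + 2*t

g(0) = 0
g′(0) = 2
g′′(0) = 0
g′′′(0) = 8
g^(4)(0) = 0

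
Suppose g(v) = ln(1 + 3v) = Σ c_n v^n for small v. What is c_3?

[v^0] = 0;  [v^1] = 3;  [v^2] = -9/2;  [v^3] = 9.

9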